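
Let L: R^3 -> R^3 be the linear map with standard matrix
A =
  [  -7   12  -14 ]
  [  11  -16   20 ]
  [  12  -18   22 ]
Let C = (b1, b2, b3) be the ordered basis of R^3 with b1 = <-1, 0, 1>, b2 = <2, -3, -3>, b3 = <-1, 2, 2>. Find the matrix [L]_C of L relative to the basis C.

The j-th column of [L]_C is [L(bj)]_C.
L(b1) = A b1 = <-7, 9, 10> = b1 - 3b2 + 0·b3, so column 1 is <1, -3, 0>.
Repeating for b2, b3 and assembling the columns gives [[1, 2, -1], [-3, -2, 1], [0, 2, 0]].

[[1, 2, -1], [-3, -2, 1], [0, 2, 0]]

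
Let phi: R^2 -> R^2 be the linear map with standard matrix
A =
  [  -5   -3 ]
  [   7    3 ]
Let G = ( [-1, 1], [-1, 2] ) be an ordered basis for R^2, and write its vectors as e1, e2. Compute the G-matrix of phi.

With P the matrix whose columns are e1, e2, [phi]_G = P^(-1) A P.
Column by column: phi(e1) = A e1 = [2, -4]; its G-coordinates [0, -2] give column 1.
Continuing for each basis vector yields [phi]_G = [[0, 3], [-2, -2]].

[[0, 3], [-2, -2]]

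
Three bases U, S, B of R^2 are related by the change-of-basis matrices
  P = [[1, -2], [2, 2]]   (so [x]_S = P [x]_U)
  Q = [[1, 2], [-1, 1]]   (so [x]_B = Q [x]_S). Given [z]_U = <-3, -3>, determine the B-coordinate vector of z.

<-21, -15>

Composing the changes, [z]_B = Q P [z]_U.
Q P = [[5, 2], [1, 4]]; applying this to <-3, -3> gives <-21, -15>.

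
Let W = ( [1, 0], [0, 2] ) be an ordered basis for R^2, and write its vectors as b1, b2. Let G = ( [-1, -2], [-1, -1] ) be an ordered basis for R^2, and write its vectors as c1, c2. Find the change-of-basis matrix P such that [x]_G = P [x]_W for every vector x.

[[1, -2], [-2, 2]]

Let M have columns bj and N have columns cj. Then for every x, N [x]_G = x = M [x]_W, so P = N^(-1) M.
Since det N = -1, N^(-1) has integer entries; multiplying gives P = [[1, -2], [-2, 2]].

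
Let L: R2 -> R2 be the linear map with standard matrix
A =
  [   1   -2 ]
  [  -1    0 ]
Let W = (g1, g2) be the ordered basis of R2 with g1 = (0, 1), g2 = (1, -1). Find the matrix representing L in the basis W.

[[-2, 2], [-2, 3]]

The j-th column of [L]_W is [L(gj)]_W.
L(g1) = A g1 = (-2, 0) = -2g1 - 2g2, so column 1 is (-2, -2).
Repeating for g2 and assembling the columns gives [[-2, 2], [-2, 3]].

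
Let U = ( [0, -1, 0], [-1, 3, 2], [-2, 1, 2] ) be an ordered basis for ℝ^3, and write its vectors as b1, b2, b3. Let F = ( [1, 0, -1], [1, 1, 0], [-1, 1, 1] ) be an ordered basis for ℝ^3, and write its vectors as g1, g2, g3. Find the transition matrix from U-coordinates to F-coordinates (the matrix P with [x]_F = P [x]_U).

Take x = bj: its U-coordinates are the j-th standard unit vector, so P e_j — column j of P — equals [bj]_F.
b1 = -g1 + 0·g2 - g3, giving column 1 = [-1, 0, -1]; repeating for each j gives P = [[-1, 0, -1], [0, 1, 0], [-1, 2, 1]].

[[-1, 0, -1], [0, 1, 0], [-1, 2, 1]]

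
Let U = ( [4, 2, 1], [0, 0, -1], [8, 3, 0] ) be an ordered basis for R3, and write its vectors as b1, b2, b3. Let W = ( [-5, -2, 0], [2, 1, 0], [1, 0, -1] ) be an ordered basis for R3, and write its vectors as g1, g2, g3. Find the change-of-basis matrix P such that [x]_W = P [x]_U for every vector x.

Let M have columns bj and N have columns gj. Then for every x, N [x]_W = x = M [x]_U, so P = N^(-1) M.
Since det N = 1, N^(-1) has integer entries; multiplying gives P = [[-1, 1, -2], [0, 2, -1], [-1, 1, 0]].

[[-1, 1, -2], [0, 2, -1], [-1, 1, 0]]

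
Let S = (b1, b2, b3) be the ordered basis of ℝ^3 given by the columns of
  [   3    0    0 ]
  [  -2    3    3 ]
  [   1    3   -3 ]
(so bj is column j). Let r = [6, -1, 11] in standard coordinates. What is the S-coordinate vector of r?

[2, 2, -1]

We seek scalars with c_1 b1 + ... + c_3 b3 = r; equivalently solve M c = r where the columns of M are b1, ..., b3.
Row-reducing the augmented matrix [M | r] gives c = (2, 2, -1).
Check: 2b1 + 2b2 - b3 = [6, -1, 11].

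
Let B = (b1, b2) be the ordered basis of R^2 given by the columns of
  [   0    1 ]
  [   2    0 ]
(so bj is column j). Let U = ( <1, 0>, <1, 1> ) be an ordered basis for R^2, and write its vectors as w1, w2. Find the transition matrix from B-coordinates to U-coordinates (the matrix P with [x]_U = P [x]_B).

[[-2, 1], [2, 0]]

Column j of P is [bj]_U, since P maps B-coordinates to U-coordinates.
Expressing b1 in U: b1 = -2w1 + 2w2, so column 1 of P is <-2, 2>.
Doing the same for each bj gives P = [[-2, 1], [2, 0]].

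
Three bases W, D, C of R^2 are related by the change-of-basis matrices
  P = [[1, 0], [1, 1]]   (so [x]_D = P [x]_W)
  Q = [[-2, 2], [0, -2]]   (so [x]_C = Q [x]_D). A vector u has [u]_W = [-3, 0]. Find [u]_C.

Apply P to get D-coordinates [-3, -3], then Q to get C-coordinates.
The result is [u]_C = [0, 6].

[0, 6]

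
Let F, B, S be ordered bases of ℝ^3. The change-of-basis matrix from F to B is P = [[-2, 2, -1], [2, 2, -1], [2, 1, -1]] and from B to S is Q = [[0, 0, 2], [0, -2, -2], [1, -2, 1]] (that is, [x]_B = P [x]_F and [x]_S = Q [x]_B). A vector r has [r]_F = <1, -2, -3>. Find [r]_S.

<6, -8, -2>

Composing the changes, [r]_S = Q P [r]_F.
Q P = [[4, 2, -2], [-8, -6, 4], [-4, -1, 0]]; applying this to <1, -2, -3> gives <6, -8, -2>.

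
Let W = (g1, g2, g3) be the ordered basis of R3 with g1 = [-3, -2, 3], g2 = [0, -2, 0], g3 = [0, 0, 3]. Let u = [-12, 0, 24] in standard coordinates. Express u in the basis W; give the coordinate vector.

[4, -4, 4]

Write u = c_1 g1 + ... + c_3 g3 and solve for the c_i.
Row-reducing the augmented matrix [M | u] gives c = (4, -4, 4).
Check: 4g1 - 4g2 + 4g3 = [-12, 0, 24].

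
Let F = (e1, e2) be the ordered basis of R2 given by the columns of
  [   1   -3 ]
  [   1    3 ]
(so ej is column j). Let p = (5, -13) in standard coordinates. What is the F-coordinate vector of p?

We seek scalars with c_1 e1 + c_2 e2 = p; equivalently solve M c = p where the columns of M are e1, e2.
System: c_1 - 3c_2 = 5, c_1 + 3c_2 = -13; solving gives c_1 = -4, c_2 = -3.
Check: -4e1 - 3e2 = (5, -13).

(-4, -3)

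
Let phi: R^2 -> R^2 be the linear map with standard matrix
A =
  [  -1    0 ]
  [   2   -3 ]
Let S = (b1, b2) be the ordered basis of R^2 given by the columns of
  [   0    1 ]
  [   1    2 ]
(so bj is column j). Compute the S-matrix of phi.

[[-3, -2], [0, -1]]

Let P have columns b1, b2. Then [phi]_S = P^(-1) A P.
Here det P = -1, so P^(-1) is integer; computing A P first and then P^(-1)(A P) gives [[-3, -2], [0, -1]].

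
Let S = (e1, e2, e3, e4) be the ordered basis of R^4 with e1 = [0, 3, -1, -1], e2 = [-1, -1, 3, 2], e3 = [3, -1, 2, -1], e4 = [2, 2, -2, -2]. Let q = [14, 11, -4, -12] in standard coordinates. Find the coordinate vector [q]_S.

[3, -1, 3, 2]

[q]_S is the unique c with M c = q, where M has columns e1, ..., e4.
Row-reducing the augmented matrix [M | q] gives c = (3, -1, 3, 2).
Check: 3e1 - e2 + 3e3 + 2e4 = [14, 11, -4, -12].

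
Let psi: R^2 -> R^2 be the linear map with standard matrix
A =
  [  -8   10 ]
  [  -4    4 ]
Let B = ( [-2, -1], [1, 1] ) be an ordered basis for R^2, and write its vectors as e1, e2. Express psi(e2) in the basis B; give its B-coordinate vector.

Compute psi(e2) = A e2 = [2, 0] in standard coordinates.
Then write this in B-coordinates: solve for y in y_1 e1 + y_2 e2 = [2, 0].
This gives y = [-2, -2], which is column 2 of [psi]_B.

[-2, -2]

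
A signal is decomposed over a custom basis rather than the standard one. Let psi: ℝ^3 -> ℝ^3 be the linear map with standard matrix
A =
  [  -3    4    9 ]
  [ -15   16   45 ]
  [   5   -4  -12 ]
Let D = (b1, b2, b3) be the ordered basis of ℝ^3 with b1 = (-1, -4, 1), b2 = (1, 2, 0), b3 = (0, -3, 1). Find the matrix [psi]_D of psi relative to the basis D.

Let P have columns b1, ..., b3. Then [psi]_D = P^(-1) A P.
Here det P = -1, so P^(-1) is integer; computing A P first and then P^(-1)(A P) gives [[1, -2, 3], [-3, 3, 0], [-2, -1, -3]].

[[1, -2, 3], [-3, 3, 0], [-2, -1, -3]]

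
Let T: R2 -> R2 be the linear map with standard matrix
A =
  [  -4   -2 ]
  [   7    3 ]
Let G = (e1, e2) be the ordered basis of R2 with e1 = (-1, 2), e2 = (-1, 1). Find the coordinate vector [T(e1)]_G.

Column 1 of [T]_G is the G-coordinate vector of T(e1).
In standard coordinates T(e1) = A e1 = (0, -1).
Converting to G: (0, -1) = -e1 + e2, so the coordinate vector is (-1, 1).

(-1, 1)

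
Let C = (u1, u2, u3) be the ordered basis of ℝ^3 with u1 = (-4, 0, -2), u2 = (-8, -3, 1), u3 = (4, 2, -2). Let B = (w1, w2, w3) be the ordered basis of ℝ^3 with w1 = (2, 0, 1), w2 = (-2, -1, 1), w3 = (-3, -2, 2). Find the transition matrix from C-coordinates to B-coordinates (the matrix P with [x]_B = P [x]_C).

Column j of P is [uj]_B, since P maps C-coordinates to B-coordinates.
Expressing u1 in B: u1 = -2w1 + 0·w2 + 0·w3, so column 1 of P is (-2, 0, 0).
Doing the same for each uj gives P = [[-2, -2, 0], [0, -1, -2], [0, 2, 0]].

[[-2, -2, 0], [0, -1, -2], [0, 2, 0]]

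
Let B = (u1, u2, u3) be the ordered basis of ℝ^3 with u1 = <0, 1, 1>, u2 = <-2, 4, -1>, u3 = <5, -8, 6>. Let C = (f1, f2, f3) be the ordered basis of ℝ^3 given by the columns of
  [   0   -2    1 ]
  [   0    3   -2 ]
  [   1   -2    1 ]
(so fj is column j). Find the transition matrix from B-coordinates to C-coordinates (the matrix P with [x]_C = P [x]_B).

[[1, 1, 1], [-1, 0, -2], [-2, -2, 1]]

Take x = uj: its B-coordinates are the j-th standard unit vector, so P e_j — column j of P — equals [uj]_C.
u1 = f1 - f2 - 2f3, giving column 1 = <1, -1, -2>; repeating for each j gives P = [[1, 1, 1], [-1, 0, -2], [-2, -2, 1]].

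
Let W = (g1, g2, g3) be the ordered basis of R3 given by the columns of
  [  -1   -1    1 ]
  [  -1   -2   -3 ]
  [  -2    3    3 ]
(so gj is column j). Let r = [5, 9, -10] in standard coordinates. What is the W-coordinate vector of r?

[r]_W is the unique c with M c = r, where M has columns g1, ..., g3.
Gaussian elimination on [M | r] yields c = (-1, -4, 0).
Check: -g1 - 4g2 + 0·g3 = [5, 9, -10].

[-1, -4, 0]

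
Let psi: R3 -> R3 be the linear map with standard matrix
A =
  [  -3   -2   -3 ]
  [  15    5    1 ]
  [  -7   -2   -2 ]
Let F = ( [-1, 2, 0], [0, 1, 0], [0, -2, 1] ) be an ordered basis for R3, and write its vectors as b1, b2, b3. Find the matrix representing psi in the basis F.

[[1, 2, -1], [-1, -3, -3], [3, -2, 2]]

The j-th column of [psi]_F is [psi(bj)]_F.
psi(b1) = A b1 = [-1, -5, 3] = b1 - b2 + 3b3, so column 1 is [1, -1, 3].
Repeating for b2, b3 and assembling the columns gives [[1, 2, -1], [-1, -3, -3], [3, -2, 2]].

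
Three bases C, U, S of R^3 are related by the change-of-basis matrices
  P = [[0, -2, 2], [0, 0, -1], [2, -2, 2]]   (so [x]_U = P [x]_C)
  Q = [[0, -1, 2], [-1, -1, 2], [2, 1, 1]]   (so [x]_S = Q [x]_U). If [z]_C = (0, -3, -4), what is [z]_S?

Composing the changes, [z]_S = Q P [z]_C.
Q P = [[4, -4, 5], [4, -2, 3], [2, -6, 5]]; applying this to (0, -3, -4) gives (-8, -6, -2).

(-8, -6, -2)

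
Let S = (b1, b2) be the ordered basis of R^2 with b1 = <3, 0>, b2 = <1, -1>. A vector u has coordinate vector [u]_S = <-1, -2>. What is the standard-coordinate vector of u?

<-5, 2>

The coordinates say u = -b1 - 2b2; adding the scaled basis vectors gives <-5, 2>.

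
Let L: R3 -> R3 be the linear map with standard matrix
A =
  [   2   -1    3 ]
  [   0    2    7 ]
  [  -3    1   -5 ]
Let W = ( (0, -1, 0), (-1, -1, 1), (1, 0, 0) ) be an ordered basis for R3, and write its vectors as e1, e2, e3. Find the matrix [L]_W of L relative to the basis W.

The j-th column of [L]_W is [L(ej)]_W.
L(e1) = A e1 = (1, -2, -1) = 3e1 - e2 + 0·e3, so column 1 is (3, -1, 0).
Repeating for e2, e3 and assembling the columns gives [[3, -2, 3], [-1, -3, -3], [0, -1, -1]].

[[3, -2, 3], [-1, -3, -3], [0, -1, -1]]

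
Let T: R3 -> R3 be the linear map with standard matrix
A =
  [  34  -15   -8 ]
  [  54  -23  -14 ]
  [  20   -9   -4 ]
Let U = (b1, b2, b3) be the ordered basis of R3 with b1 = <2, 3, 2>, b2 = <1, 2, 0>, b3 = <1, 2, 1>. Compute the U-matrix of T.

[[3, 0, -2], [2, 2, -2], [-1, 2, 2]]

Let P have columns b1, ..., b3. Then [T]_U = P^(-1) A P.
Here det P = 1, so P^(-1) is integer; computing A P first and then P^(-1)(A P) gives [[3, 0, -2], [2, 2, -2], [-1, 2, 2]].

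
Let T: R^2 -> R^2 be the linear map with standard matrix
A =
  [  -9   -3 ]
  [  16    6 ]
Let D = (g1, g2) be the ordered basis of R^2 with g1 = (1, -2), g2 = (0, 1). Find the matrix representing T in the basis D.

With P the matrix whose columns are g1, g2, [T]_D = P^(-1) A P.
Column by column: T(g1) = A g1 = (-3, 4); its D-coordinates (-3, -2) give column 1.
Continuing for each basis vector yields [T]_D = [[-3, -3], [-2, 0]].

[[-3, -3], [-2, 0]]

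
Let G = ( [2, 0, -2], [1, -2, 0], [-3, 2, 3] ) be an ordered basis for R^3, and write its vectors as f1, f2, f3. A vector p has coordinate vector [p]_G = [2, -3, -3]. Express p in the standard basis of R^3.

By definition p = 2f1 - 3f2 - 3f3.
Summing componentwise gives [10, 0, -13].

[10, 0, -13]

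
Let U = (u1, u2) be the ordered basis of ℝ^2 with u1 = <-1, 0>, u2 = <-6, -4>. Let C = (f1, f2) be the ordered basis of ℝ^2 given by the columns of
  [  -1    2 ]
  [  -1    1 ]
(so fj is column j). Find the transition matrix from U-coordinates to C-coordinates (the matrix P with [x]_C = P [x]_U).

[[-1, 2], [-1, -2]]

Let M have columns uj and N have columns fj. Then for every x, N [x]_C = x = M [x]_U, so P = N^(-1) M.
Since det N = 1, N^(-1) has integer entries; multiplying gives P = [[-1, 2], [-1, -2]].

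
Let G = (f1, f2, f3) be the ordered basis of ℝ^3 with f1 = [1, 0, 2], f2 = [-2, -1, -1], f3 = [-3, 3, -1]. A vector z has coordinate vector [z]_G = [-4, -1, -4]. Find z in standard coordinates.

[10, -11, -3]

By definition z = -4f1 - f2 - 4f3.
Summing componentwise gives [10, -11, -3].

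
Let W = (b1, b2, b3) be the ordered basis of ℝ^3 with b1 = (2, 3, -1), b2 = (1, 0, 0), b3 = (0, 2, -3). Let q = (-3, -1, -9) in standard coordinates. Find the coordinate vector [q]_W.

[q]_W is the unique c with M c = q, where M has columns b1, ..., b3.
Gaussian elimination on [M | q] yields c = (-3, 3, 4).
Check: -3b1 + 3b2 + 4b3 = (-3, -1, -9).

(-3, 3, 4)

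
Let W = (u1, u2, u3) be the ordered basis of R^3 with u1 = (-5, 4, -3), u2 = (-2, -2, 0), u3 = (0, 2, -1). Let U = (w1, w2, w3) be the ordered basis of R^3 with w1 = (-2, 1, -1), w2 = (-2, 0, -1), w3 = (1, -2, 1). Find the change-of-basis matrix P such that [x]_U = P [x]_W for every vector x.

[[2, 2, -2], [0, 0, 1], [-1, 2, -2]]

Let M have columns uj and N have columns wj. Then for every x, N [x]_U = x = M [x]_W, so P = N^(-1) M.
Since det N = 1, N^(-1) has integer entries; multiplying gives P = [[2, 2, -2], [0, 0, 1], [-1, 2, -2]].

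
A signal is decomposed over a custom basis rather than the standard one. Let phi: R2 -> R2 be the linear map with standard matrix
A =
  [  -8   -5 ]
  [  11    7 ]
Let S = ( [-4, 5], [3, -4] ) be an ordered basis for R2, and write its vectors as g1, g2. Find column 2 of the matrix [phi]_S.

Compute phi(g2) = A g2 = [-4, 5] in standard coordinates.
Then write this in S-coordinates: solve for y in y_1 g1 + y_2 g2 = [-4, 5].
This gives y = [1, 0], which is column 2 of [phi]_S.

[1, 0]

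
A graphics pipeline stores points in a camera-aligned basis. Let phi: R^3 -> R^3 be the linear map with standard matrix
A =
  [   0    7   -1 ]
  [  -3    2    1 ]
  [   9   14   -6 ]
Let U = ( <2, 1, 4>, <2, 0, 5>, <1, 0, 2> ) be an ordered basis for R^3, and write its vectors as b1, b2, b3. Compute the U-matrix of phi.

The j-th column of [phi]_U is [phi(bj)]_U.
phi(b1) = A b1 = <3, 0, 8> = 0·b1 + 2b2 - b3, so column 1 is <0, 2, -1>.
Repeating for b2, b3 and assembling the columns gives [[0, -1, -1], [2, -2, 1], [-1, 1, -2]].

[[0, -1, -1], [2, -2, 1], [-1, 1, -2]]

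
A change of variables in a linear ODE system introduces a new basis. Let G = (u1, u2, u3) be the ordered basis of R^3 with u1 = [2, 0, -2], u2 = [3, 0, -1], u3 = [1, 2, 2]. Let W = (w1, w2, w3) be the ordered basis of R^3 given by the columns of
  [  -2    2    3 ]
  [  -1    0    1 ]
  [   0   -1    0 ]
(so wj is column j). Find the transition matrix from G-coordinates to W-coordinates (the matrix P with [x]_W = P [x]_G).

Column j of P is [uj]_W, since P maps G-coordinates to W-coordinates.
Expressing u1 in W: u1 = -2w1 + 2w2 - 2w3, so column 1 of P is [-2, 2, -2].
Doing the same for each uj gives P = [[-2, 1, -1], [2, 1, -2], [-2, 1, 1]].

[[-2, 1, -1], [2, 1, -2], [-2, 1, 1]]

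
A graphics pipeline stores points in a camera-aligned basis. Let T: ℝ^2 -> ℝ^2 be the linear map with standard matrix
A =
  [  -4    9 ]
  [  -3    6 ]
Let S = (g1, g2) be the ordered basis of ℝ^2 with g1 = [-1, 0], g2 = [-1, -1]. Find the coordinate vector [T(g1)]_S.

[-1, -3]

Compute T(g1) = A g1 = [4, 3] in standard coordinates.
Then write this in S-coordinates: solve for y in y_1 g1 + y_2 g2 = [4, 3].
This gives y = [-1, -3], which is column 1 of [T]_S.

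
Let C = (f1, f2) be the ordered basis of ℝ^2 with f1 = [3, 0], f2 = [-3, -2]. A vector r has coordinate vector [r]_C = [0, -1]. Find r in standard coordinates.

By definition r = 0·f1 - f2.
Summing componentwise gives [3, 2].

[3, 2]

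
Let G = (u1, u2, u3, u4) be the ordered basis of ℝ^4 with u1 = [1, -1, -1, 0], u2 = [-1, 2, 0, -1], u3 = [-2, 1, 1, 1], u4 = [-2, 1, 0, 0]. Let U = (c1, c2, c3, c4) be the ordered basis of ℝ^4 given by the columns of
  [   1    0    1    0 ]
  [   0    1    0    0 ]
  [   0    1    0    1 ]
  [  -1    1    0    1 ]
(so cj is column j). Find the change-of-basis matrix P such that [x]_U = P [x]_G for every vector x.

Let M have columns uj and N have columns cj. Then for every x, N [x]_U = x = M [x]_G, so P = N^(-1) M.
Since det N = -1, N^(-1) has integer entries; multiplying gives P = [[-1, 1, 0, 0], [-1, 2, 1, 1], [2, -2, -2, -2], [0, -2, 0, -1]].

[[-1, 1, 0, 0], [-1, 2, 1, 1], [2, -2, -2, -2], [0, -2, 0, -1]]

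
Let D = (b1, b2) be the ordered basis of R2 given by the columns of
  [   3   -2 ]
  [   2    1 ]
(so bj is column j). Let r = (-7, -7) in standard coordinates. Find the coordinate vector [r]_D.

[r]_D is the unique c with M c = r, where M has columns b1, b2.
System: 3c_1 - 2c_2 = -7, 2c_1 + c_2 = -7; solving gives c_1 = -3, c_2 = -1.
Check: -3b1 - b2 = (-7, -7).

(-3, -1)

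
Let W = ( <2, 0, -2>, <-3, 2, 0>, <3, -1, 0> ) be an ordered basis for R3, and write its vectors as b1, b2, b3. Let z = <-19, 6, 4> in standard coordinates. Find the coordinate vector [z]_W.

[z]_W is the unique c with M c = z, where M has columns b1, ..., b3.
Row-reducing the augmented matrix [M | z] gives c = (-2, 1, -4).
Check: -2b1 + b2 - 4b3 = <-19, 6, 4>.

<-2, 1, -4>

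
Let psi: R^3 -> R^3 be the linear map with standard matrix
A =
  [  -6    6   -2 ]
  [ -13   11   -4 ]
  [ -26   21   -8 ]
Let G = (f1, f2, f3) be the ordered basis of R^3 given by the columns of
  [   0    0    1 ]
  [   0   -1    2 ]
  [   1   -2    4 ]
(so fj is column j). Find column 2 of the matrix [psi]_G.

[1, -1, -2]

Compute psi(f2) = A f2 = [-2, -3, -5] in standard coordinates.
Then write this in G-coordinates: solve for y in y_1 f1 + ... + y_3 f3 = [-2, -3, -5].
This gives y = [1, -1, -2], which is column 2 of [psi]_G.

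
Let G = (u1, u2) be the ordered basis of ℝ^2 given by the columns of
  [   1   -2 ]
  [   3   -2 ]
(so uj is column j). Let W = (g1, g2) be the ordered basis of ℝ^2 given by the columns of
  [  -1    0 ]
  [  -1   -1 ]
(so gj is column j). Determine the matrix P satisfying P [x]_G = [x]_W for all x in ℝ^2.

[[-1, 2], [-2, 0]]

Let M have columns uj and N have columns gj. Then for every x, N [x]_W = x = M [x]_G, so P = N^(-1) M.
Since det N = 1, N^(-1) has integer entries; multiplying gives P = [[-1, 2], [-2, 0]].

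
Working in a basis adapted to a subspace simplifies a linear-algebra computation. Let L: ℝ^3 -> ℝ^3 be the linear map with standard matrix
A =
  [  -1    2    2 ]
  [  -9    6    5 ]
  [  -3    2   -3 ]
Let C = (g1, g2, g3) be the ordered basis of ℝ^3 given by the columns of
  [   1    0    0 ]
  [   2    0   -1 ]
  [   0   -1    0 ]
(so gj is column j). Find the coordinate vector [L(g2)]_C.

Compute L(g2) = A g2 = [-2, -5, 3] in standard coordinates.
Then write this in C-coordinates: solve for y in y_1 g1 + ... + y_3 g3 = [-2, -5, 3].
This gives y = [-2, -3, 1], which is column 2 of [L]_C.

[-2, -3, 1]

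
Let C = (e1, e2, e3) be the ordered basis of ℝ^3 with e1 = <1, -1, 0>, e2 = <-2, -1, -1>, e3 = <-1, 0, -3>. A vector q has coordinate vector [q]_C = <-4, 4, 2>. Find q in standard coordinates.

<-14, 0, -10>

The coordinates say q = -4e1 + 4e2 + 2e3; adding the scaled basis vectors gives <-14, 0, -10>.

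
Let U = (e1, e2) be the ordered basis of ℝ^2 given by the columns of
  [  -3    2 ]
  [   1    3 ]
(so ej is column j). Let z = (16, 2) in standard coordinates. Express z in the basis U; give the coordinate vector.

(-4, 2)

Write z = c_1 e1 + c_2 e2 and solve for the c_i.
System: -3c_1 + 2c_2 = 16, c_1 + 3c_2 = 2; solving gives c_1 = -4, c_2 = 2.
Check: -4e1 + 2e2 = (16, 2).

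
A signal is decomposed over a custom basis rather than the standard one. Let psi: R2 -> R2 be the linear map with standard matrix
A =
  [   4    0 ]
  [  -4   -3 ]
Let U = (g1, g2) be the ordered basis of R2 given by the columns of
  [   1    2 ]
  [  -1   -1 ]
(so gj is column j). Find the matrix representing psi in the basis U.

Let P have columns g1, g2. Then [psi]_U = P^(-1) A P.
Here det P = 1, so P^(-1) is integer; computing A P first and then P^(-1)(A P) gives [[-2, 2], [3, 3]].

[[-2, 2], [3, 3]]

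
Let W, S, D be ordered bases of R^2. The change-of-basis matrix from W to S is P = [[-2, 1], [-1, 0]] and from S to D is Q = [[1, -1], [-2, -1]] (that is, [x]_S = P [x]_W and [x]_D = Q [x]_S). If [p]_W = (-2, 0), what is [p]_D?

First [p]_S = P [p]_W = (4, 2).
Then [p]_D = Q [p]_S = (2, -10).

(2, -10)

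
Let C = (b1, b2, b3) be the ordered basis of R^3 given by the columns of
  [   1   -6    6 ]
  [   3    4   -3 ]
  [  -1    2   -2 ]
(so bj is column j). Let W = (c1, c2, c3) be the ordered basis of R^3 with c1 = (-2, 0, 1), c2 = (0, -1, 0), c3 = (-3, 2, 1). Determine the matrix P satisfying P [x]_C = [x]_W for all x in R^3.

Let M have columns bj and N have columns cj. Then for every x, N [x]_W = x = M [x]_C, so P = N^(-1) M.
Since det N = -1, N^(-1) has integer entries; multiplying gives P = [[-2, 0, 0], [-1, 0, -1], [1, 2, -2]].

[[-2, 0, 0], [-1, 0, -1], [1, 2, -2]]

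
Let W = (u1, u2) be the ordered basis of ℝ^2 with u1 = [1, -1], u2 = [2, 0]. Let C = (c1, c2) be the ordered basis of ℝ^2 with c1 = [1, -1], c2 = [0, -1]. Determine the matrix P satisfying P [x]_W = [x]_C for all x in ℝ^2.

[[1, 2], [0, -2]]

Take x = uj: its W-coordinates are the j-th standard unit vector, so P e_j — column j of P — equals [uj]_C.
u1 = c1 + 0·c2, giving column 1 = [1, 0]; repeating for each j gives P = [[1, 2], [0, -2]].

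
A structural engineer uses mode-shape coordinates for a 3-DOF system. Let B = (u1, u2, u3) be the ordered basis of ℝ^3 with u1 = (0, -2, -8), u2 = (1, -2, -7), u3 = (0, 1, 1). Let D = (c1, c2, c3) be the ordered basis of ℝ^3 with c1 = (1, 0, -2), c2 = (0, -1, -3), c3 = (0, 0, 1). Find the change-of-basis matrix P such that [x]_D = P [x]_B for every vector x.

[[0, 1, 0], [2, 2, -1], [-2, 1, -2]]

Let M have columns uj and N have columns cj. Then for every x, N [x]_D = x = M [x]_B, so P = N^(-1) M.
Since det N = -1, N^(-1) has integer entries; multiplying gives P = [[0, 1, 0], [2, 2, -1], [-2, 1, -2]].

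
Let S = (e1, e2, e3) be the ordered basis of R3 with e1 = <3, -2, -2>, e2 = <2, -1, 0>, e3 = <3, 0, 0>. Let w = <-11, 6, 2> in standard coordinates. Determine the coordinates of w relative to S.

We seek scalars with c_1 e1 + ... + c_3 e3 = w; equivalently solve M c = w where the columns of M are e1, ..., e3.
Row-reducing the augmented matrix [M | w] gives c = (-1, -4, 0).
Check: -e1 - 4e2 + 0·e3 = <-11, 6, 2>.

<-1, -4, 0>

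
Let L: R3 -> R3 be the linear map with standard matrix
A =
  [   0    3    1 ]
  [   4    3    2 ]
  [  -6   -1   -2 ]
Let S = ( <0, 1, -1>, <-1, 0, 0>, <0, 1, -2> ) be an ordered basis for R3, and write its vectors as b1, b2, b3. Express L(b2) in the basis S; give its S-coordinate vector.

Column 2 of [L]_S is the S-coordinate vector of L(b2).
In standard coordinates L(b2) = A b2 = <0, -4, 6>.
Converting to S: <0, -4, 6> = -2b1 + 0·b2 - 2b3, so the coordinate vector is <-2, 0, -2>.

<-2, 0, -2>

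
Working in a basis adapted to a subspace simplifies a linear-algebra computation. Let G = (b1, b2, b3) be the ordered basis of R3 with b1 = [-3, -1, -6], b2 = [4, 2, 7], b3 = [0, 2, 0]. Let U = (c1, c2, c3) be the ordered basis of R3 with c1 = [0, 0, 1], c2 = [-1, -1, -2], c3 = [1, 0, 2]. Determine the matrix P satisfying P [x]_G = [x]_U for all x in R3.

[[0, -1, 0], [1, -2, -2], [-2, 2, -2]]

Take x = bj: its G-coordinates are the j-th standard unit vector, so P e_j — column j of P — equals [bj]_U.
b1 = 0·c1 + c2 - 2c3, giving column 1 = [0, 1, -2]; repeating for each j gives P = [[0, -1, 0], [1, -2, -2], [-2, 2, -2]].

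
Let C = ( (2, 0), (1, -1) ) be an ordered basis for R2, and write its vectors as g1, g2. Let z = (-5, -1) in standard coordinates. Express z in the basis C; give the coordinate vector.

(-3, 1)

[z]_C is the unique c with M c = z, where M has columns g1, g2.
System: 2c_1 + c_2 = -5, 0c_1 - c_2 = -1; solving gives c_1 = -3, c_2 = 1.
Check: -3g1 + g2 = (-5, -1).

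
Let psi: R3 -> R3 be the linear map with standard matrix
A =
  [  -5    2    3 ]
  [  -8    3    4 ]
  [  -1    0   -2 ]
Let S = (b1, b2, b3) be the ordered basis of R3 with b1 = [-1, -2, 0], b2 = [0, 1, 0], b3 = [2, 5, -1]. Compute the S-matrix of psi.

[[-3, -2, 3], [1, -1, 1], [-1, 0, 0]]

The j-th column of [psi]_S is [psi(bj)]_S.
psi(b1) = A b1 = [1, 2, 1] = -3b1 + b2 - b3, so column 1 is [-3, 1, -1].
Repeating for b2, b3 and assembling the columns gives [[-3, -2, 3], [1, -1, 1], [-1, 0, 0]].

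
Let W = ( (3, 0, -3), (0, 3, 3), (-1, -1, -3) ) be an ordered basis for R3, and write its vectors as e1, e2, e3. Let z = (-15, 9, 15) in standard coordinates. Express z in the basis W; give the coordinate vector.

We seek scalars with c_1 e1 + ... + c_3 e3 = z; equivalently solve M c = z where the columns of M are e1, ..., e3.
Solving this 3x3 system gives c = (-4, 4, 3).
Check: -4e1 + 4e2 + 3e3 = (-15, 9, 15).

(-4, 4, 3)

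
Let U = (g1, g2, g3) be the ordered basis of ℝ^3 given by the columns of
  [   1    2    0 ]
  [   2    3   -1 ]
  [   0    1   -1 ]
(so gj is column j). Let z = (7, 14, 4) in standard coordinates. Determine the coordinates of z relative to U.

(3, 2, -2)

[z]_U is the unique c with M c = z, where M has columns g1, ..., g3.
Row-reducing the augmented matrix [M | z] gives c = (3, 2, -2).
Check: 3g1 + 2g2 - 2g3 = (7, 14, 4).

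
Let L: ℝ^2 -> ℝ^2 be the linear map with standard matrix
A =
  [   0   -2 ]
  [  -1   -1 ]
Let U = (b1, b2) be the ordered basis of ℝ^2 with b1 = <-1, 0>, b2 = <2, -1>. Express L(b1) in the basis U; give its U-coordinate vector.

<-2, -1>

Compute L(b1) = A b1 = <0, 1> in standard coordinates.
Then write this in U-coordinates: solve for y in y_1 b1 + y_2 b2 = <0, 1>.
This gives y = <-2, -1>, which is column 1 of [L]_U.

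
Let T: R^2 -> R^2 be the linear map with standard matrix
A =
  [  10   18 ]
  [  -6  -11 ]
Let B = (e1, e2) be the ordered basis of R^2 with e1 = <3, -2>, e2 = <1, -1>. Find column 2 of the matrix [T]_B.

<-3, 1>

Column 2 of [T]_B is the B-coordinate vector of T(e2).
In standard coordinates T(e2) = A e2 = <-8, 5>.
Converting to B: <-8, 5> = -3e1 + e2, so the coordinate vector is <-3, 1>.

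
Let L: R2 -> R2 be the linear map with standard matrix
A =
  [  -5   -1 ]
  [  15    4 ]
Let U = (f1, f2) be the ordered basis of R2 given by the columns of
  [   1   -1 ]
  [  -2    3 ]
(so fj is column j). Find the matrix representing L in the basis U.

[[-2, 3], [1, 1]]

Let P have columns f1, f2. Then [L]_U = P^(-1) A P.
Here det P = 1, so P^(-1) is integer; computing A P first and then P^(-1)(A P) gives [[-2, 3], [1, 1]].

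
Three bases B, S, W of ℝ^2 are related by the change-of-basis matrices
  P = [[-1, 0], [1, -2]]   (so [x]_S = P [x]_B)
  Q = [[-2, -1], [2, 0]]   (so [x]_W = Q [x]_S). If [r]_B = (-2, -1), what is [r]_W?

(-4, 4)

Composing the changes, [r]_W = Q P [r]_B.
Q P = [[1, 2], [-2, 0]]; applying this to (-2, -1) gives (-4, 4).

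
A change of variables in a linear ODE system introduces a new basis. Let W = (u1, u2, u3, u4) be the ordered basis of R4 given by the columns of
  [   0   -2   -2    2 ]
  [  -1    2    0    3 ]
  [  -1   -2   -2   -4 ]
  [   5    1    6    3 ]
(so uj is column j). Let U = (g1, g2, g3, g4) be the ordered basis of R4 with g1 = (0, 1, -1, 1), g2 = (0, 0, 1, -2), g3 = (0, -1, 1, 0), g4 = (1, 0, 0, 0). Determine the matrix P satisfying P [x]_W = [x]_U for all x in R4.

Column j of P is [uj]_U, since P maps W-coordinates to U-coordinates.
Expressing u1 in U: u1 = g1 - 2g2 + 2g3 + 0·g4, so column 1 of P is (1, -2, 2, 0).
Doing the same for each uj gives P = [[1, 1, 2, 1], [-2, 0, -2, -1], [2, -1, 2, -2], [0, -2, -2, 2]].

[[1, 1, 2, 1], [-2, 0, -2, -1], [2, -1, 2, -2], [0, -2, -2, 2]]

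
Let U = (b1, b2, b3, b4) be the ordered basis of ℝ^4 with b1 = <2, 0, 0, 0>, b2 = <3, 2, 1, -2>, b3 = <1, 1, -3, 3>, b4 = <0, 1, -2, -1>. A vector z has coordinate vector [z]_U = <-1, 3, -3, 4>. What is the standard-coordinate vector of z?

By definition z = -b1 + 3b2 - 3b3 + 4b4.
Summing componentwise gives <4, 7, 4, -19>.

<4, 7, 4, -19>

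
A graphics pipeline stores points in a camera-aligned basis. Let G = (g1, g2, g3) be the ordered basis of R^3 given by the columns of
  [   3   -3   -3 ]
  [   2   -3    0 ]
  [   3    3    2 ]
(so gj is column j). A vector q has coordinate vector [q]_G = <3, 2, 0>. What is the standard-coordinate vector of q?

<3, 0, 15>

The coordinates say q = 3g1 + 2g2 + 0·g3; adding the scaled basis vectors gives <3, 0, 15>.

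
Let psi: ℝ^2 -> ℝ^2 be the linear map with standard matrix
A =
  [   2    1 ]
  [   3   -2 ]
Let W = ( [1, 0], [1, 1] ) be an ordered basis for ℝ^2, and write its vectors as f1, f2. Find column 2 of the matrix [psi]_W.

[2, 1]

Compute psi(f2) = A f2 = [3, 1] in standard coordinates.
Then write this in W-coordinates: solve for y in y_1 f1 + y_2 f2 = [3, 1].
This gives y = [2, 1], which is column 2 of [psi]_W.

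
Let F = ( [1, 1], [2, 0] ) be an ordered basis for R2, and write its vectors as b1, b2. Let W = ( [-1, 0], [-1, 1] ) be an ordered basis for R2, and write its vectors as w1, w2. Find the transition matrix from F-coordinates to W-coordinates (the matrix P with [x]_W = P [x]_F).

Column j of P is [bj]_W, since P maps F-coordinates to W-coordinates.
Expressing b1 in W: b1 = -2w1 + w2, so column 1 of P is [-2, 1].
Doing the same for each bj gives P = [[-2, -2], [1, 0]].

[[-2, -2], [1, 0]]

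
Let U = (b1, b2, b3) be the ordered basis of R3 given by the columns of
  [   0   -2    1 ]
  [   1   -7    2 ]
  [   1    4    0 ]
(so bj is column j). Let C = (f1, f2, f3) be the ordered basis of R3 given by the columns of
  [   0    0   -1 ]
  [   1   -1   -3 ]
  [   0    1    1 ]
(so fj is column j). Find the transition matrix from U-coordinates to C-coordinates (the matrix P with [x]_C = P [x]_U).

[[2, 1, 0], [1, 2, 1], [0, 2, -1]]

Let M have columns bj and N have columns fj. Then for every x, N [x]_C = x = M [x]_U, so P = N^(-1) M.
Since det N = -1, N^(-1) has integer entries; multiplying gives P = [[2, 1, 0], [1, 2, 1], [0, 2, -1]].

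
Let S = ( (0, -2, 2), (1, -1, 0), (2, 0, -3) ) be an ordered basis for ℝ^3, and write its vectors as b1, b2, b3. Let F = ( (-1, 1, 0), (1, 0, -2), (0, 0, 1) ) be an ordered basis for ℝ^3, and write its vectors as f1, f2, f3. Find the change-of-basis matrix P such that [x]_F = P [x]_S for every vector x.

Let M have columns bj and N have columns fj. Then for every x, N [x]_F = x = M [x]_S, so P = N^(-1) M.
Since det N = -1, N^(-1) has integer entries; multiplying gives P = [[-2, -1, 0], [-2, 0, 2], [-2, 0, 1]].

[[-2, -1, 0], [-2, 0, 2], [-2, 0, 1]]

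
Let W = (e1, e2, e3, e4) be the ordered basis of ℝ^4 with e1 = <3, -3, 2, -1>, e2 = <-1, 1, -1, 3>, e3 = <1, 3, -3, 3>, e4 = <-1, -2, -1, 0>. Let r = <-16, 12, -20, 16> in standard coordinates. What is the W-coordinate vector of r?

[r]_W is the unique c with M c = r, where M has columns e1, ..., e4.
Gaussian elimination on [M | r] yields c = (-4, 2, 2, 4).
Check: -4e1 + 2e2 + 2e3 + 4e4 = <-16, 12, -20, 16>.

<-4, 2, 2, 4>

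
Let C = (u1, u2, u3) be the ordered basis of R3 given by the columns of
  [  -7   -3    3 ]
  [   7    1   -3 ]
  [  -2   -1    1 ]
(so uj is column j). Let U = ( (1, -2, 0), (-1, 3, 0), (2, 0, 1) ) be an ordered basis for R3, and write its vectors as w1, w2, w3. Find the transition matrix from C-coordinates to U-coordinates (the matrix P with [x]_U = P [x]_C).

[[-2, -2, 0], [1, -1, -1], [-2, -1, 1]]

Column j of P is [uj]_U, since P maps C-coordinates to U-coordinates.
Expressing u1 in U: u1 = -2w1 + w2 - 2w3, so column 1 of P is (-2, 1, -2).
Doing the same for each uj gives P = [[-2, -2, 0], [1, -1, -1], [-2, -1, 1]].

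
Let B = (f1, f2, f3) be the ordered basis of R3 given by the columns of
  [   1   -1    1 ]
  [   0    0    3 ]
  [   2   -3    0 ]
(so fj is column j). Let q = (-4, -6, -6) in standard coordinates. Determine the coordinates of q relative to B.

We seek scalars with c_1 f1 + ... + c_3 f3 = q; equivalently solve M c = q where the columns of M are f1, ..., f3.
Row-reducing the augmented matrix [M | q] gives c = (0, 2, -2).
Check: 0·f1 + 2f2 - 2f3 = (-4, -6, -6).

(0, 2, -2)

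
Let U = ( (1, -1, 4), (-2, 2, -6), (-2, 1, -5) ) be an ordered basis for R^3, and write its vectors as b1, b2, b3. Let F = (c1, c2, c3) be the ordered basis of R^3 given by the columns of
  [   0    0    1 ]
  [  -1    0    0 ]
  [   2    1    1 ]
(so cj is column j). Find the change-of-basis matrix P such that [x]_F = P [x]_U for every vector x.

[[1, -2, -1], [1, 0, -1], [1, -2, -2]]

Let M have columns bj and N have columns cj. Then for every x, N [x]_F = x = M [x]_U, so P = N^(-1) M.
Since det N = -1, N^(-1) has integer entries; multiplying gives P = [[1, -2, -1], [1, 0, -1], [1, -2, -2]].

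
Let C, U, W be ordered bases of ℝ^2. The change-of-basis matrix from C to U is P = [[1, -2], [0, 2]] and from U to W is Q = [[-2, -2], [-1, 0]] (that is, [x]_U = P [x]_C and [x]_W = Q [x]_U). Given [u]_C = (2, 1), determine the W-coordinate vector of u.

(-4, 0)

Apply P to get U-coordinates (0, 2), then Q to get W-coordinates.
The result is [u]_W = (-4, 0).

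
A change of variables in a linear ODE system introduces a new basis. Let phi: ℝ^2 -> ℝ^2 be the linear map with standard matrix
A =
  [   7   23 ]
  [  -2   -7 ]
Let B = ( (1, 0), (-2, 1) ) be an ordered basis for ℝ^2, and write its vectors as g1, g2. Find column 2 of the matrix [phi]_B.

(3, -3)

Column 2 of [phi]_B is the B-coordinate vector of phi(g2).
In standard coordinates phi(g2) = A g2 = (9, -3).
Converting to B: (9, -3) = 3g1 - 3g2, so the coordinate vector is (3, -3).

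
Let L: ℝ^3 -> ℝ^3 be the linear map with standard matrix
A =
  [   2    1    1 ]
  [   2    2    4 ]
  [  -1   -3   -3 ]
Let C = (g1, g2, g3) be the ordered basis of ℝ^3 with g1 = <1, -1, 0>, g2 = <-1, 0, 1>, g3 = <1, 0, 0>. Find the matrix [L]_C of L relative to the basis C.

With P the matrix whose columns are g1, ..., g3, [L]_C = P^(-1) A P.
Column by column: L(g1) = A g1 = <1, 0, 2>; its C-coordinates <0, 2, 3> give column 1.
Continuing for each basis vector yields [L]_C = [[0, -2, -2], [2, -2, -1], [3, -1, 3]].

[[0, -2, -2], [2, -2, -1], [3, -1, 3]]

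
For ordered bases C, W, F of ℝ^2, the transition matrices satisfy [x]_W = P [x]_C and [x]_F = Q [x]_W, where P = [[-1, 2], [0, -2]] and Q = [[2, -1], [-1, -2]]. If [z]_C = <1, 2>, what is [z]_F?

<10, 5>

Apply P to get W-coordinates <3, -4>, then Q to get F-coordinates.
The result is [z]_F = <10, 5>.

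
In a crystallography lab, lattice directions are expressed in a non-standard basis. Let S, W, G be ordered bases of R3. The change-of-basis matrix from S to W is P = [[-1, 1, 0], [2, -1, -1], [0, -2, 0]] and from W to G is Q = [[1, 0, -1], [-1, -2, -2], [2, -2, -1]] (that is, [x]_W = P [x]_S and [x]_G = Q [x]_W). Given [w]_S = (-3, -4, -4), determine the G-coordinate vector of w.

Composing the changes, [w]_G = Q P [w]_S.
Q P = [[-1, 3, 0], [-3, 5, 2], [-6, 6, 2]]; applying this to (-3, -4, -4) gives (-9, -19, -14).

(-9, -19, -14)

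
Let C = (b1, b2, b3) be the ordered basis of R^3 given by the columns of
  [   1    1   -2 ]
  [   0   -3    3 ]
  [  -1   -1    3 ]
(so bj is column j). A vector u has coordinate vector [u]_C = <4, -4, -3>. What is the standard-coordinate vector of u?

<6, 3, -9>

u = M [u]_C, where M has columns b1, ..., b3.
Carrying out the matrix-vector product, u = <6, 3, -9>.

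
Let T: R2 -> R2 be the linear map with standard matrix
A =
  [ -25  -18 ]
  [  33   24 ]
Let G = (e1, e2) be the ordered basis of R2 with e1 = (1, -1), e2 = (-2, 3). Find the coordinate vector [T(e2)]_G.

(0, 2)

Column 2 of [T]_G is the G-coordinate vector of T(e2).
In standard coordinates T(e2) = A e2 = (-4, 6).
Converting to G: (-4, 6) = 0·e1 + 2e2, so the coordinate vector is (0, 2).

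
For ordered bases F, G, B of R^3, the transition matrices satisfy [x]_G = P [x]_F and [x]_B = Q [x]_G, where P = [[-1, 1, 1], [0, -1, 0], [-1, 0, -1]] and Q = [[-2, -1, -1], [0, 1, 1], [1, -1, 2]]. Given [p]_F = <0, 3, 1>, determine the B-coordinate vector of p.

<-4, -4, 5>

Apply P to get G-coordinates <4, -3, -1>, then Q to get B-coordinates.
The result is [p]_B = <-4, -4, 5>.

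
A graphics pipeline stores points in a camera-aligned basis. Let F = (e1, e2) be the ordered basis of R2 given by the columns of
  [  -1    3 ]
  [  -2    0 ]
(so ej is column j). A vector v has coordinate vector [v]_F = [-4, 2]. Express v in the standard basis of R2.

[10, 8]

By definition v = -4e1 + 2e2.
Summing componentwise gives [10, 8].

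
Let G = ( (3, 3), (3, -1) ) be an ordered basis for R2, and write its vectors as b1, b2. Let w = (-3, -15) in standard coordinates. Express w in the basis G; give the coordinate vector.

(-4, 3)

We seek scalars with c_1 b1 + c_2 b2 = w; equivalently solve M c = w where the columns of M are b1, b2.
System: 3c_1 + 3c_2 = -3, 3c_1 - c_2 = -15; solving gives c_1 = -4, c_2 = 3.
Check: -4b1 + 3b2 = (-3, -15).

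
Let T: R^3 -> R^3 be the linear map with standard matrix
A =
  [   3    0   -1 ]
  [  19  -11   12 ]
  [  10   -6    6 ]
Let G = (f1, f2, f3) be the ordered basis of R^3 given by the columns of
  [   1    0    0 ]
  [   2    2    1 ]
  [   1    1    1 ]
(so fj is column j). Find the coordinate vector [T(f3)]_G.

Column 3 of [T]_G is the G-coordinate vector of T(f3).
In standard coordinates T(f3) = A f3 = <-1, 1, 0>.
Converting to G: <-1, 1, 0> = -f1 + 2f2 - f3, so the coordinate vector is <-1, 2, -1>.

<-1, 2, -1>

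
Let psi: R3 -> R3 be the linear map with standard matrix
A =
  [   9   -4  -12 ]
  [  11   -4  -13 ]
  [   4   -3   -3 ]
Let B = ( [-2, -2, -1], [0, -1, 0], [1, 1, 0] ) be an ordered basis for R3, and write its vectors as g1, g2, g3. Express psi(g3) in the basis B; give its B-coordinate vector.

Column 3 of [psi]_B is the B-coordinate vector of psi(g3).
In standard coordinates psi(g3) = A g3 = [5, 7, 1].
Converting to B: [5, 7, 1] = -g1 - 2g2 + 3g3, so the coordinate vector is [-1, -2, 3].

[-1, -2, 3]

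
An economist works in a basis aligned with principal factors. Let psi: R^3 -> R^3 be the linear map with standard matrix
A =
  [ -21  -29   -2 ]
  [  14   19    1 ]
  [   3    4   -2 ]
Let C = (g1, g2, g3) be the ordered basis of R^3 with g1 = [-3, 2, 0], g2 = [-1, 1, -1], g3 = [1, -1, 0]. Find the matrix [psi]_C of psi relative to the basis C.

[[-1, 2, -3], [1, -3, 1], [3, -3, 0]]

The j-th column of [psi]_C is [psi(gj)]_C.
psi(g1) = A g1 = [5, -4, -1] = -g1 + g2 + 3g3, so column 1 is [-1, 1, 3].
Repeating for g2, g3 and assembling the columns gives [[-1, 2, -3], [1, -3, 1], [3, -3, 0]].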